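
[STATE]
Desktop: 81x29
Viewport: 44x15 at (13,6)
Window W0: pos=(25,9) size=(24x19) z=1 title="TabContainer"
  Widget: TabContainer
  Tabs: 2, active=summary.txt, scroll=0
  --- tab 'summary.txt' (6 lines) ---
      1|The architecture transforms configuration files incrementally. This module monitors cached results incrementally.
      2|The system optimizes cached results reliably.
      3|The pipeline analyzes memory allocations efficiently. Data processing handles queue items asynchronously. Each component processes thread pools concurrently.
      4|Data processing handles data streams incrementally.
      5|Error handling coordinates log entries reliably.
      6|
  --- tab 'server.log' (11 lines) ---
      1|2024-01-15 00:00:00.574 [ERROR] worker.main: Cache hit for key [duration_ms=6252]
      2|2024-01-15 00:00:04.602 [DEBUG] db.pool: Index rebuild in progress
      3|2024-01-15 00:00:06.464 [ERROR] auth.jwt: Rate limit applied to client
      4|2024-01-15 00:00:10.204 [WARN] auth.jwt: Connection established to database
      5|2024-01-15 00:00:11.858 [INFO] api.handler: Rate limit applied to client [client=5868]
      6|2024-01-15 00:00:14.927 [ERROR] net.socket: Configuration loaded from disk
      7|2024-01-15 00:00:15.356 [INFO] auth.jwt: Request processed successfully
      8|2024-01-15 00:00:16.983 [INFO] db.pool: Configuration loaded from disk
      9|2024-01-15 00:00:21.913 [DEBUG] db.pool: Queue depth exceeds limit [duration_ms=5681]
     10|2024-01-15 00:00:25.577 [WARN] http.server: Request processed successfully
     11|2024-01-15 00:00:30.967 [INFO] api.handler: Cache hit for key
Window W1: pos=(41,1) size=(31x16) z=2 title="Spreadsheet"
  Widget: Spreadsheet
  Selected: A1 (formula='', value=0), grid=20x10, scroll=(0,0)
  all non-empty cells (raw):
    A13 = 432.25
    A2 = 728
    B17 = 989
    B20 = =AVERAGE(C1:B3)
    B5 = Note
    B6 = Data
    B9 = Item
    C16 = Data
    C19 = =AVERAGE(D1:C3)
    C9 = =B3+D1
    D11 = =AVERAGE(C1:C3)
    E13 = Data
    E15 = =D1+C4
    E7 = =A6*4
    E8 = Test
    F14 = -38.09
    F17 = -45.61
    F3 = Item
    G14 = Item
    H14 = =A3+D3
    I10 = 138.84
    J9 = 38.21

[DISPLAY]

                            ┃---------------
                            ┃  1      [0]   
                            ┃  2      728   
            ┏━━━━━━━━━━━━━━━┃  3        0   
            ┃ TabContainer  ┃  4        0   
            ┠───────────────┃  5        0Not
            ┃[summary.txt]│ ┃  6        0Dat
            ┃───────────────┃  7        0   
            ┃The architectur┃  8        0   
            ┃The system opti┃  9        0Ite
            ┃The pipeline an┗━━━━━━━━━━━━━━━
            ┃Data processing handle┃        
            ┃Error handling coordin┃        
            ┃                      ┃        
            ┃                      ┃        


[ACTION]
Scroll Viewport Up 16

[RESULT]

                                            
                            ┏━━━━━━━━━━━━━━━
                            ┃ Spreadsheet   
                            ┠───────────────
                            ┃A1:            
                            ┃       A       
                            ┃---------------
                            ┃  1      [0]   
                            ┃  2      728   
            ┏━━━━━━━━━━━━━━━┃  3        0   
            ┃ TabContainer  ┃  4        0   
            ┠───────────────┃  5        0Not
            ┃[summary.txt]│ ┃  6        0Dat
            ┃───────────────┃  7        0   
            ┃The architectur┃  8        0   


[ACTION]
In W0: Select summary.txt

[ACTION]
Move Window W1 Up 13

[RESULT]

                            ┏━━━━━━━━━━━━━━━
                            ┃ Spreadsheet   
                            ┠───────────────
                            ┃A1:            
                            ┃       A       
                            ┃---------------
                            ┃  1      [0]   
                            ┃  2      728   
                            ┃  3        0   
            ┏━━━━━━━━━━━━━━━┃  4        0   
            ┃ TabContainer  ┃  5        0Not
            ┠───────────────┃  6        0Dat
            ┃[summary.txt]│ ┃  7        0   
            ┃───────────────┃  8        0   
            ┃The architectur┃  9        0Ite


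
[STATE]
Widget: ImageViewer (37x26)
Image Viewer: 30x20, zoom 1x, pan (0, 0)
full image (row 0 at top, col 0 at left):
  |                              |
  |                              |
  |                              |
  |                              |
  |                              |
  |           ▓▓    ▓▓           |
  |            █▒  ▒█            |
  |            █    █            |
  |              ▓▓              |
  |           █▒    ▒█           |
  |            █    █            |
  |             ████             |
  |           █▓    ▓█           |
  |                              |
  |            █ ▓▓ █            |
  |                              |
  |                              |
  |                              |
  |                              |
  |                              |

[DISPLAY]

                                     
                                     
                                     
                                     
                                     
           ▓▓    ▓▓                  
            █▒  ▒█                   
            █    █                   
              ▓▓                     
           █▒    ▒█                  
            █    █                   
             ████                    
           █▓    ▓█                  
                                     
            █ ▓▓ █                   
                                     
                                     
                                     
                                     
                                     
                                     
                                     
                                     
                                     
                                     
                                     


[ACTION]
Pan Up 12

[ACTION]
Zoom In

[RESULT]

                                     
                                     
                                     
                                     
                                     
                                     
                                     
                                     
                                     
                                     
                      ▓▓▓▓        ▓▓▓
                      ▓▓▓▓        ▓▓▓
                        ██▒▒    ▒▒██ 
                        ██▒▒    ▒▒██ 
                        ██        ██ 
                        ██        ██ 
                            ▓▓▓▓     
                            ▓▓▓▓     
                      ██▒▒        ▒▒█
                      ██▒▒        ▒▒█
                        ██        ██ 
                        ██        ██ 
                          ████████   
                          ████████   
                      ██▓▓        ▓▓█
                      ██▓▓        ▓▓█


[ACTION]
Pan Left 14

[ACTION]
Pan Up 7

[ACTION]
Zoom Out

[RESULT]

                                     
                                     
                                     
                                     
                                     
           ▓▓    ▓▓                  
            █▒  ▒█                   
            █    █                   
              ▓▓                     
           █▒    ▒█                  
            █    █                   
             ████                    
           █▓    ▓█                  
                                     
            █ ▓▓ █                   
                                     
                                     
                                     
                                     
                                     
                                     
                                     
                                     
                                     
                                     
                                     


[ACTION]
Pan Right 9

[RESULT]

                                     
                                     
                                     
                                     
                                     
  ▓▓    ▓▓                           
   █▒  ▒█                            
   █    █                            
     ▓▓                              
  █▒    ▒█                           
   █    █                            
    ████                             
  █▓    ▓█                           
                                     
   █ ▓▓ █                            
                                     
                                     
                                     
                                     
                                     
                                     
                                     
                                     
                                     
                                     
                                     


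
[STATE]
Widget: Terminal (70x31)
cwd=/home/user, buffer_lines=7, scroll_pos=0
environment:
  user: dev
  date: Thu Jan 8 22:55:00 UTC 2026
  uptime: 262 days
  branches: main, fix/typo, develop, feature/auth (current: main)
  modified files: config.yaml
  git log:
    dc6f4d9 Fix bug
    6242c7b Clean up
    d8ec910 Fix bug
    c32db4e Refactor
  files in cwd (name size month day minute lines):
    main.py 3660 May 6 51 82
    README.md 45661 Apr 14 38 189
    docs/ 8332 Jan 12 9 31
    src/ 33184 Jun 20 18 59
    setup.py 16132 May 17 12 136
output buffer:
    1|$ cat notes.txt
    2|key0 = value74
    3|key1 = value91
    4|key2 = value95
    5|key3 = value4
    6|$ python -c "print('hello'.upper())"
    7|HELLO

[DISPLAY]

$ cat notes.txt                                                       
key0 = value74                                                        
key1 = value91                                                        
key2 = value95                                                        
key3 = value4                                                         
$ python -c "print('hello'.upper())"                                  
HELLO                                                                 
$ █                                                                   
                                                                      
                                                                      
                                                                      
                                                                      
                                                                      
                                                                      
                                                                      
                                                                      
                                                                      
                                                                      
                                                                      
                                                                      
                                                                      
                                                                      
                                                                      
                                                                      
                                                                      
                                                                      
                                                                      
                                                                      
                                                                      
                                                                      
                                                                      


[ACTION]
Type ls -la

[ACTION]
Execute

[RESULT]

$ cat notes.txt                                                       
key0 = value74                                                        
key1 = value91                                                        
key2 = value95                                                        
key3 = value4                                                         
$ python -c "print('hello'.upper())"                                  
HELLO                                                                 
$ ls -la                                                              
-rw-r--r--  1 dev group     3660 May  6 10:51 main.py                 
-rw-r--r--  1 dev group    45661 Apr 14 10:38 README.md               
drwxr-xr-x  1 dev group     8332 Jan 12 10:09 docs/                   
drwxr-xr-x  1 dev group    33184 Jun 20 10:18 src/                    
-rw-r--r--  1 dev group    16132 May 17 10:12 setup.py                
$ █                                                                   
                                                                      
                                                                      
                                                                      
                                                                      
                                                                      
                                                                      
                                                                      
                                                                      
                                                                      
                                                                      
                                                                      
                                                                      
                                                                      
                                                                      
                                                                      
                                                                      
                                                                      


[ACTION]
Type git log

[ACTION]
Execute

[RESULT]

$ cat notes.txt                                                       
key0 = value74                                                        
key1 = value91                                                        
key2 = value95                                                        
key3 = value4                                                         
$ python -c "print('hello'.upper())"                                  
HELLO                                                                 
$ ls -la                                                              
-rw-r--r--  1 dev group     3660 May  6 10:51 main.py                 
-rw-r--r--  1 dev group    45661 Apr 14 10:38 README.md               
drwxr-xr-x  1 dev group     8332 Jan 12 10:09 docs/                   
drwxr-xr-x  1 dev group    33184 Jun 20 10:18 src/                    
-rw-r--r--  1 dev group    16132 May 17 10:12 setup.py                
$ git log                                                             
dc6f4d9 Fix bug                                                       
6242c7b Clean up                                                      
d8ec910 Fix bug                                                       
c32db4e Refactor                                                      
$ █                                                                   
                                                                      
                                                                      
                                                                      
                                                                      
                                                                      
                                                                      
                                                                      
                                                                      
                                                                      
                                                                      
                                                                      
                                                                      


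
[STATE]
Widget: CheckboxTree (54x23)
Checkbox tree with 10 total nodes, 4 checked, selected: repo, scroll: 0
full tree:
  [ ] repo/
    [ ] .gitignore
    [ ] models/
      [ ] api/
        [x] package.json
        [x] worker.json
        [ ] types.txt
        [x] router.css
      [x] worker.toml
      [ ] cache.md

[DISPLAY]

>[-] repo/                                            
   [ ] .gitignore                                     
   [-] models/                                        
     [-] api/                                         
       [x] package.json                               
       [x] worker.json                                
       [ ] types.txt                                  
       [x] router.css                                 
     [x] worker.toml                                  
     [ ] cache.md                                     
                                                      
                                                      
                                                      
                                                      
                                                      
                                                      
                                                      
                                                      
                                                      
                                                      
                                                      
                                                      
                                                      


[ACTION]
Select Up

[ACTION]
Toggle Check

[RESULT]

>[x] repo/                                            
   [x] .gitignore                                     
   [x] models/                                        
     [x] api/                                         
       [x] package.json                               
       [x] worker.json                                
       [x] types.txt                                  
       [x] router.css                                 
     [x] worker.toml                                  
     [x] cache.md                                     
                                                      
                                                      
                                                      
                                                      
                                                      
                                                      
                                                      
                                                      
                                                      
                                                      
                                                      
                                                      
                                                      


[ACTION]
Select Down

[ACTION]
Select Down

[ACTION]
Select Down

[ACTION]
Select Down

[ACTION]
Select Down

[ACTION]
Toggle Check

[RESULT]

 [-] repo/                                            
   [x] .gitignore                                     
   [-] models/                                        
     [-] api/                                         
       [x] package.json                               
>      [ ] worker.json                                
       [x] types.txt                                  
       [x] router.css                                 
     [x] worker.toml                                  
     [x] cache.md                                     
                                                      
                                                      
                                                      
                                                      
                                                      
                                                      
                                                      
                                                      
                                                      
                                                      
                                                      
                                                      
                                                      


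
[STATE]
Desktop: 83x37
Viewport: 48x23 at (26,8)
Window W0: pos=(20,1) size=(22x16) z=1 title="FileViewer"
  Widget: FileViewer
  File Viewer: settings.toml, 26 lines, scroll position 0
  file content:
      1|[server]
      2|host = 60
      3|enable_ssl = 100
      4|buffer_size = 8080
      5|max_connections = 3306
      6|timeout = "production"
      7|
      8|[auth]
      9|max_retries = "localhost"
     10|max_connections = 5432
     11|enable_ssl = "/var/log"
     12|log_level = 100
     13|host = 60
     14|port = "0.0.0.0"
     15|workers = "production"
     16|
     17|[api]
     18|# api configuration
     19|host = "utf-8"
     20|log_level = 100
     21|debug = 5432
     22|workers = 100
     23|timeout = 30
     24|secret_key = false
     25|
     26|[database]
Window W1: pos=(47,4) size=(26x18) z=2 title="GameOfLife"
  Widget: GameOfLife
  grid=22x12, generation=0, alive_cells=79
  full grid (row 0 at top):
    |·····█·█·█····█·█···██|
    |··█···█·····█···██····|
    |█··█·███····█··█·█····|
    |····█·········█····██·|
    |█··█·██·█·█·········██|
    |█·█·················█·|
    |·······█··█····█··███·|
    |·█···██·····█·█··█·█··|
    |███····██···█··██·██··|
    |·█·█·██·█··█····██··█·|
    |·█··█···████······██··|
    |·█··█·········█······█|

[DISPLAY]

onnections = 3░┃     ┃·····█·█·█····█·█···██  ┃ 
ut = "producti░┃     ┃··█···█·····█···██····  ┃ 
              ░┃     ┃█··█·███····█··█·█····  ┃ 
]             ░┃     ┃····█·········█····██·  ┃ 
etries = "loca░┃     ┃█··█·██·█·█·········██  ┃ 
onnections = 5░┃     ┃█·█·················█·  ┃ 
e_ssl = "/var/░┃     ┃·······█··█····█··███·  ┃ 
evel = 100    ▼┃     ┃·█···██·····█·█··█·█··  ┃ 
━━━━━━━━━━━━━━━┛     ┃███····██···█··██·██··  ┃ 
                     ┃·█·█·██·█··█····██··█·  ┃ 
                     ┃·█··█···████······██··  ┃ 
                     ┃·█··█·········█······█  ┃ 
                     ┃                        ┃ 
                     ┗━━━━━━━━━━━━━━━━━━━━━━━━┛ 
                                                
                                                
                                                
                                                
                                                
                                                
                                                
                                                
                                                


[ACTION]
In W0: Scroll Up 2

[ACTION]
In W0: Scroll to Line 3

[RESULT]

              ░┃     ┃·····█·█·█····█·█···██  ┃ 
]             ░┃     ┃··█···█·····█···██····  ┃ 
etries = "loca░┃     ┃█··█·███····█··█·█····  ┃ 
onnections = 5░┃     ┃····█·········█····██·  ┃ 
e_ssl = "/var/░┃     ┃█··█·██·█·█·········██  ┃ 
evel = 100    ░┃     ┃█·█·················█·  ┃ 
= 60          ░┃     ┃·······█··█····█··███·  ┃ 
= "0.0.0.0"   ▼┃     ┃·█···██·····█·█··█·█··  ┃ 
━━━━━━━━━━━━━━━┛     ┃███····██···█··██·██··  ┃ 
                     ┃·█·█·██·█··█····██··█·  ┃ 
                     ┃·█··█···████······██··  ┃ 
                     ┃·█··█·········█······█  ┃ 
                     ┃                        ┃ 
                     ┗━━━━━━━━━━━━━━━━━━━━━━━━┛ 
                                                
                                                
                                                
                                                
                                                
                                                
                                                
                                                
                                                


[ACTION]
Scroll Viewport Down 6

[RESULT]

= 60          ░┃     ┃·······█··█····█··███·  ┃ 
= "0.0.0.0"   ▼┃     ┃·█···██·····█·█··█·█··  ┃ 
━━━━━━━━━━━━━━━┛     ┃███····██···█··██·██··  ┃ 
                     ┃·█·█·██·█··█····██··█·  ┃ 
                     ┃·█··█···████······██··  ┃ 
                     ┃·█··█·········█······█  ┃ 
                     ┃                        ┃ 
                     ┗━━━━━━━━━━━━━━━━━━━━━━━━┛ 
                                                
                                                
                                                
                                                
                                                
                                                
                                                
                                                
                                                
                                                
                                                
                                                
                                                
                                                
                                                


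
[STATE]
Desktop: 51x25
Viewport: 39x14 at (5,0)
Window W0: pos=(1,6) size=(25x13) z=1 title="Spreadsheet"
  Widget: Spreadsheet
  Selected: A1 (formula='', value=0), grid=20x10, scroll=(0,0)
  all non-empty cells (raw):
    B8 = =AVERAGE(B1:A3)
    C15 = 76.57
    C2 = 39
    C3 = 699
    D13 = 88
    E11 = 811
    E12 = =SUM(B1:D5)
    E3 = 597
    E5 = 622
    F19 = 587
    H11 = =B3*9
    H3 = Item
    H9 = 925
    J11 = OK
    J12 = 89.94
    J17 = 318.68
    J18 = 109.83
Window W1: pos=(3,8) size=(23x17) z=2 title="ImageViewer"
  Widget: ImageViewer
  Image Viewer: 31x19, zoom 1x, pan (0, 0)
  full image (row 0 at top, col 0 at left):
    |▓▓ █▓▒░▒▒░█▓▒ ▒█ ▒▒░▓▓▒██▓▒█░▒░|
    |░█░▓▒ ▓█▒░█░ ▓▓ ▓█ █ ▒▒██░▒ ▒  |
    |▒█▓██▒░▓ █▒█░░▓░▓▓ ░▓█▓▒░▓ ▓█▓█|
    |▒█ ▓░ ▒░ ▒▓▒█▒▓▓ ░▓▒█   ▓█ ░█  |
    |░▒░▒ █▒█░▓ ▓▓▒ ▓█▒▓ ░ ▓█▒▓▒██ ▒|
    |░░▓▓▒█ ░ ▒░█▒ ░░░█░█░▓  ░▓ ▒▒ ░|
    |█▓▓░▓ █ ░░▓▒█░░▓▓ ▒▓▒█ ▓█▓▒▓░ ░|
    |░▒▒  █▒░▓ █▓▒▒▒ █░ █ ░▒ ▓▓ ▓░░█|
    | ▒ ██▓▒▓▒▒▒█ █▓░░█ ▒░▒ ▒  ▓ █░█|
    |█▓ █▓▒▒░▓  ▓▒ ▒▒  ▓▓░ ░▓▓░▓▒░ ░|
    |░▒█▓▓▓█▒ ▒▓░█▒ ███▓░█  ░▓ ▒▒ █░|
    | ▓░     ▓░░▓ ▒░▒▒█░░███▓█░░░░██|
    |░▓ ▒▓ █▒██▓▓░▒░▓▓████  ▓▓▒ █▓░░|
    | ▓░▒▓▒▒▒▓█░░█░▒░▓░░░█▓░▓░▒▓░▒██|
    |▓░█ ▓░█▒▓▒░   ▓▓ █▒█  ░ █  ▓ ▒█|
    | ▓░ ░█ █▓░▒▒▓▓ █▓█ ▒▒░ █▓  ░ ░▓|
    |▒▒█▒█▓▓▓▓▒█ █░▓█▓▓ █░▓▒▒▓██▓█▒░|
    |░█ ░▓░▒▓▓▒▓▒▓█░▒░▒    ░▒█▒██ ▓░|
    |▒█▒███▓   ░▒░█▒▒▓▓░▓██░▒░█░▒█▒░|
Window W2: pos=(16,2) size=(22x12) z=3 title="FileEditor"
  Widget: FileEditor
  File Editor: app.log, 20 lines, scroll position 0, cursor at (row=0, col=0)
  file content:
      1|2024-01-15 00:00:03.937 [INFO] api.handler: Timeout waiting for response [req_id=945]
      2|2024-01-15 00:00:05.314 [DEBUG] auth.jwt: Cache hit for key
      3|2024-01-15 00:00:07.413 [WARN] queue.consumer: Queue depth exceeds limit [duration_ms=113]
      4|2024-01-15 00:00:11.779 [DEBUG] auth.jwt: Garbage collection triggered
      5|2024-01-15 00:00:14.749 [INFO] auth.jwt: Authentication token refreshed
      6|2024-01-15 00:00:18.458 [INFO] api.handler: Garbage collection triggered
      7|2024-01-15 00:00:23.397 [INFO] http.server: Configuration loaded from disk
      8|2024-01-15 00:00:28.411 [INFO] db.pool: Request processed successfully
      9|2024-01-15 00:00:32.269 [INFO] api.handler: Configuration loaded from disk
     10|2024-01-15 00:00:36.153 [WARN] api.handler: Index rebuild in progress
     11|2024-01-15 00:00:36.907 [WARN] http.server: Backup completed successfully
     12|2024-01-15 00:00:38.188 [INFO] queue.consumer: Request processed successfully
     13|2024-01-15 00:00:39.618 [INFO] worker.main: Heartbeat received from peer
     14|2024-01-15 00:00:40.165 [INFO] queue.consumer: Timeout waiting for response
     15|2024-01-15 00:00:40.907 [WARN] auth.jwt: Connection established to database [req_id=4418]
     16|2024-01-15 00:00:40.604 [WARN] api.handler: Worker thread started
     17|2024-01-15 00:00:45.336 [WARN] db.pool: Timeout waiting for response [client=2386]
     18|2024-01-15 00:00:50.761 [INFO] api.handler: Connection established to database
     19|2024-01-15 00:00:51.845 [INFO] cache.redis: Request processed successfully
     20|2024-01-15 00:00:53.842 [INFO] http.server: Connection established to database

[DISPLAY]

                                       
                                       
           ┏━━━━━━━━━━━━━━━━━━━━┓      
           ┃ FileEditor         ┃      
           ┠────────────────────┨      
           ┃█024-01-15 00:00:03▲┃      
━━━━━━━━━━━┃2024-01-15 00:00:05█┃      
readsheet  ┃2024-01-15 00:00:07░┃      
━━━━━━━━━━━┃2024-01-15 00:00:11░┃      
ImageViewer┃2024-01-15 00:00:14░┃      
───────────┃2024-01-15 00:00:18░┃      
▓ █▓▒░▒▒░█▓┃2024-01-15 00:00:23░┃      
█░▓▒ ▓█▒░█░┃2024-01-15 00:00:28▼┃      
█▓██▒░▓ █▒█┗━━━━━━━━━━━━━━━━━━━━┛      


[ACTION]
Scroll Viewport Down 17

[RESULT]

▓ █▓▒░▒▒░█▓┃2024-01-15 00:00:23░┃      
█░▓▒ ▓█▒░█░┃2024-01-15 00:00:28▼┃      
█▓██▒░▓ █▒█┗━━━━━━━━━━━━━━━━━━━━┛      
█ ▓░ ▒░ ▒▓▒█▒▓▓ ░▓▒█┃                  
▒░▒ █▒█░▓ ▓▓▒ ▓█▒▓ ░┃                  
░▓▓▒█ ░ ▒░█▒ ░░░█░█░┃                  
▓▓░▓ █ ░░▓▒█░░▓▓ ▒▓▒┃                  
▒▒  █▒░▓ █▓▒▒▒ █░ █ ┃                  
▒ ██▓▒▓▒▒▒█ █▓░░█ ▒░┃                  
▓ █▓▒▒░▓  ▓▒ ▒▒  ▓▓░┃                  
▒█▓▓▓█▒ ▒▓░█▒ ███▓░█┃                  
▓░     ▓░░▓ ▒░▒▒█░░█┃                  
▓ ▒▓ █▒██▓▓░▒░▓▓████┃                  
━━━━━━━━━━━━━━━━━━━━┛                  


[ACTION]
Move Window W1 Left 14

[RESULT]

▓▒░▒▒░█▓▒ ▒┃2024-01-15 00:00:23░┃      
▒ ▓█▒░█░ ▓▓┃2024-01-15 00:00:28▼┃      
█▒░▓ █▒█░░▓┗━━━━━━━━━━━━━━━━━━━━┛      
░ ▒░ ▒▓▒█▒▓▓ ░▓▒█┃  ┃                  
 █▒█░▓ ▓▓▒ ▓█▒▓ ░┃  ┃                  
▒█ ░ ▒░█▒ ░░░█░█░┃  ┃                  
▓ █ ░░▓▒█░░▓▓ ▒▓▒┃  ┃                  
 █▒░▓ █▓▒▒▒ █░ █ ┃━━┛                  
█▓▒▓▒▒▒█ █▓░░█ ▒░┃                     
▓▒▒░▓  ▓▒ ▒▒  ▓▓░┃                     
▓▓█▒ ▒▓░█▒ ███▓░█┃                     
    ▓░░▓ ▒░▒▒█░░█┃                     
▓ █▒██▓▓░▒░▓▓████┃                     
━━━━━━━━━━━━━━━━━┛                     


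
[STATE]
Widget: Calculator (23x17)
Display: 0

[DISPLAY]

                      0
┌───┬───┬───┬───┐      
│ 7 │ 8 │ 9 │ ÷ │      
├───┼───┼───┼───┤      
│ 4 │ 5 │ 6 │ × │      
├───┼───┼───┼───┤      
│ 1 │ 2 │ 3 │ - │      
├───┼───┼───┼───┤      
│ 0 │ . │ = │ + │      
├───┼───┼───┼───┤      
│ C │ MC│ MR│ M+│      
└───┴───┴───┴───┘      
                       
                       
                       
                       
                       


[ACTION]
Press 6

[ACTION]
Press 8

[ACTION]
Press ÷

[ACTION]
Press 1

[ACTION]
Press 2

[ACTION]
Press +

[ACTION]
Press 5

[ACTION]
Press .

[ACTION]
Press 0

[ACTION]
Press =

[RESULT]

            10.66666667
┌───┬───┬───┬───┐      
│ 7 │ 8 │ 9 │ ÷ │      
├───┼───┼───┼───┤      
│ 4 │ 5 │ 6 │ × │      
├───┼───┼───┼───┤      
│ 1 │ 2 │ 3 │ - │      
├───┼───┼───┼───┤      
│ 0 │ . │ = │ + │      
├───┼───┼───┼───┤      
│ C │ MC│ MR│ M+│      
└───┴───┴───┴───┘      
                       
                       
                       
                       
                       


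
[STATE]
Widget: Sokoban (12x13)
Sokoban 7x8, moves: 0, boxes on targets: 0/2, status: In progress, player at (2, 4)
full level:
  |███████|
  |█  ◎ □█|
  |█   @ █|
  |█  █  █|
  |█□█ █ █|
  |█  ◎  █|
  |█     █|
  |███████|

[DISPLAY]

███████     
█  ◎ □█     
█   @ █     
█  █  █     
█□█ █ █     
█  ◎  █     
█     █     
███████     
Moves: 0  0/
            
            
            
            


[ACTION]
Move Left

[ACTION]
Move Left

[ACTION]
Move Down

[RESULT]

███████     
█  ◎ □█     
█     █     
█ @█  █     
█□█ █ █     
█  ◎  █     
█     █     
███████     
Moves: 3  0/
            
            
            
            


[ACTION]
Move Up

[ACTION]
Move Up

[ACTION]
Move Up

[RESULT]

███████     
█ @◎ □█     
█     █     
█  █  █     
█□█ █ █     
█  ◎  █     
█     █     
███████     
Moves: 5  0/
            
            
            
            


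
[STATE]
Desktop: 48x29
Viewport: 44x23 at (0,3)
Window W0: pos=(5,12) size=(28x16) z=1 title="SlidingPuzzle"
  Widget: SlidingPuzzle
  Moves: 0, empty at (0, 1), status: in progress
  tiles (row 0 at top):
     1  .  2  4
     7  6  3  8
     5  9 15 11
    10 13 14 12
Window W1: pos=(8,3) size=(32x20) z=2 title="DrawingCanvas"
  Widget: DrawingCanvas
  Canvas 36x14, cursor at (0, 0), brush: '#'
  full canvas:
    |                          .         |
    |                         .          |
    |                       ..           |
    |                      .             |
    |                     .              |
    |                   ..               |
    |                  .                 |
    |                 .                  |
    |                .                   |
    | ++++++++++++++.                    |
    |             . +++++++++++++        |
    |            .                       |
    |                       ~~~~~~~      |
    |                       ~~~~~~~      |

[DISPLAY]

        ┏━━━━━━━━━━━━━━━━━━━━━━━━━━━━━━┓    
        ┃ DrawingCanvas                ┃    
        ┠──────────────────────────────┨    
        ┃+                         .   ┃    
        ┃                         .    ┃    
        ┃                       ..     ┃    
        ┃                      .       ┃    
        ┃                     .        ┃    
        ┃                   ..         ┃    
     ┏━━┃                  .           ┃    
     ┃ S┃                 .            ┃    
     ┠──┃                .             ┃    
     ┃┌─┃ ++++++++++++++.              ┃    
     ┃│ ┃             . +++++++++++++  ┃    
     ┃├─┃            .                 ┃    
     ┃│ ┃                       ~~~~~~~┃    
     ┃├─┃                       ~~~~~~~┃    
     ┃│ ┃                              ┃    
     ┃├─┃                              ┃    
     ┃│ ┗━━━━━━━━━━━━━━━━━━━━━━━━━━━━━━┛    
     ┃└────┴────┴────┴────┘     ┃           
     ┃Moves: 0                  ┃           
     ┃                          ┃           


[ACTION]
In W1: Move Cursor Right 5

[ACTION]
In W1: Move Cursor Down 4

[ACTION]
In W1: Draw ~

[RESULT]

        ┏━━━━━━━━━━━━━━━━━━━━━━━━━━━━━━┓    
        ┃ DrawingCanvas                ┃    
        ┠──────────────────────────────┨    
        ┃                          .   ┃    
        ┃                         .    ┃    
        ┃                       ..     ┃    
        ┃                      .       ┃    
        ┃     ~               .        ┃    
        ┃                   ..         ┃    
     ┏━━┃                  .           ┃    
     ┃ S┃                 .            ┃    
     ┠──┃                .             ┃    
     ┃┌─┃ ++++++++++++++.              ┃    
     ┃│ ┃             . +++++++++++++  ┃    
     ┃├─┃            .                 ┃    
     ┃│ ┃                       ~~~~~~~┃    
     ┃├─┃                       ~~~~~~~┃    
     ┃│ ┃                              ┃    
     ┃├─┃                              ┃    
     ┃│ ┗━━━━━━━━━━━━━━━━━━━━━━━━━━━━━━┛    
     ┃└────┴────┴────┴────┘     ┃           
     ┃Moves: 0                  ┃           
     ┃                          ┃           


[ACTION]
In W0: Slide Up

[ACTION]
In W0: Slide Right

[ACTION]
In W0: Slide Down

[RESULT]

        ┏━━━━━━━━━━━━━━━━━━━━━━━━━━━━━━┓    
        ┃ DrawingCanvas                ┃    
        ┠──────────────────────────────┨    
        ┃                          .   ┃    
        ┃                         .    ┃    
        ┃                       ..     ┃    
        ┃                      .       ┃    
        ┃     ~               .        ┃    
        ┃                   ..         ┃    
     ┏━━┃                  .           ┃    
     ┃ S┃                 .            ┃    
     ┠──┃                .             ┃    
     ┃┌─┃ ++++++++++++++.              ┃    
     ┃│ ┃             . +++++++++++++  ┃    
     ┃├─┃            .                 ┃    
     ┃│ ┃                       ~~~~~~~┃    
     ┃├─┃                       ~~~~~~~┃    
     ┃│ ┃                              ┃    
     ┃├─┃                              ┃    
     ┃│ ┗━━━━━━━━━━━━━━━━━━━━━━━━━━━━━━┛    
     ┃└────┴────┴────┴────┘     ┃           
     ┃Moves: 3                  ┃           
     ┃                          ┃           
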